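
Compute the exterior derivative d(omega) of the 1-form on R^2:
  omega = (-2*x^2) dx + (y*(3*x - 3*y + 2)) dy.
d(omega) = (3*y) dx ∧ dy

For a 1-form omega = sum_i f_i dx_i, the exterior derivative is
  d(omega) = sum_{i < j} (∂f_j/∂x_i - ∂f_i/∂x_j) dx_i ∧ dx_j.
  coefficient of dx ∧ dy: ∂f_2/∂x - ∂f_1/∂y = ∂(y*(3*x - 3*y + 2))/∂x - ∂(-2*x^2)/∂y = 3*y
Assembling: d(omega) = (3*y) dx ∧ dy.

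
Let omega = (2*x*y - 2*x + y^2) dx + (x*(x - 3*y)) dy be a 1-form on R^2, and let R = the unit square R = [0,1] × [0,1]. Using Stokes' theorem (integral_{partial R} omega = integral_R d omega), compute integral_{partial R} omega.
integral_(partial R) omega = -5/2

Stokes: integral_partial_R omega = integral_R d omega with d omega = (∂Q/∂x - ∂P/∂y) dx ∧ dy.
  ∂Q/∂x = 2*x - 3*y
  ∂P/∂y = 2*x + 2*y
  integrand = ∂Q/∂x - ∂P/∂y = -5*y.
Integrating over R: integral_0^1 integral_0^1 (-5*y) dx dy = -5/2.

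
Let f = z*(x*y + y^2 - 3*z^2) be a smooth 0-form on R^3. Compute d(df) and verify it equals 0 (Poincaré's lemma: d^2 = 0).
d(df) = 0

Step 1: df = sum_i (∂f/∂x_i) dx_i = (y*z) dx + (z*(x + 2*y)) dy + (x*y + y^2 - 9*z^2) dz.
Step 2: Apply d again. Using the 1-form formula, the coefficient of dx ∧ dy in d(df) is ∂^2 f/∂x ∂y - ∂^2 f/∂y ∂x = (z) - (z) = 0 (equality of mixed partials for smooth f).
Similarly for dx ∧ dz and dy ∧ dz — all coefficients vanish. So d(df) = 0.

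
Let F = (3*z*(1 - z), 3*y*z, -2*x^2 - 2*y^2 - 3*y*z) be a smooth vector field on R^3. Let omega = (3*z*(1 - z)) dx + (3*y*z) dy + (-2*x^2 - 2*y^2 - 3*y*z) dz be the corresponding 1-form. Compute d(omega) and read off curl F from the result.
d(omega) = (-7*y - 3*z) dy ∧ dz + (4*x - 6*z + 3) dz ∧ dx + (0) dx ∧ dy; curl F = (-7*y - 3*z, 4*x - 6*z + 3, 0)

d omega = sum_{i<j} (∂f_j/∂x_i - ∂f_i/∂x_j) dx_i ∧ dx_j. Under the identification (dy ∧ dz, dz ∧ dx, dx ∧ dy) ↔ (e_x, e_y, e_z), the coefficients are exactly the components of curl F. Compute:
  ∂R/∂y - ∂Q/∂z = (-4*y - 3*z) - (3*y) = -7*y - 3*z
  ∂P/∂z - ∂R/∂x = (3 - 6*z) - (-4*x) = 4*x - 6*z + 3
  ∂Q/∂x - ∂P/∂y = (0) - (0) = 0.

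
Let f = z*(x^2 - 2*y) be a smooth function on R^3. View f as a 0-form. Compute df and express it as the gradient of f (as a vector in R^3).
df = (2*x*z) dx + (-2*z) dy + (x^2 - 2*y) dz; grad f = (2*x*z, -2*z, x^2 - 2*y)

For a 0-form f, d f = (∂f/∂x) dx + (∂f/∂y) dy + (∂f/∂z) dz. The components of the vector representation are exactly the entries of grad f in Cartesian coordinates:
  ∂f/∂x = 2*x*z
  ∂f/∂y = -2*z
  ∂f/∂z = x^2 - 2*y.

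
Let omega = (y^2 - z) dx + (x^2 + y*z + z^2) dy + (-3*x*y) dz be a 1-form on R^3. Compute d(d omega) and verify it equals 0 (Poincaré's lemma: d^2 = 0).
d(d omega) = 0

Step 1: d omega = sum_{i<j} (∂f_j/∂x_i - ∂f_i/∂x_j) dx_i ∧ dx_j:
  coeff of dx ∧ dy: 2*x - 2*y
  coeff of dx ∧ dz: 1 - 3*y
  coeff of dy ∧ dz: -3*x - y - 2*z
Step 2: Apply d again to each 2-form coefficient. The only possible 3-form in R^3 is dx ∧ dy ∧ dz, with coefficient
  ∂(coeff of dy∧dz)/∂x - ∂(coeff of dx∧dz)/∂y + ∂(coeff of dx∧dy)/∂z
  = ∂/∂x (-3*x - y - 2*z) - ∂/∂y (1 - 3*y) + ∂/∂z (2*x - 2*y).
Each of these terms simplifies to sums of mixed partials that cancel in pairs. The result is 0 (by equality of mixed partials for smooth functions — Schwarz / Clairaut).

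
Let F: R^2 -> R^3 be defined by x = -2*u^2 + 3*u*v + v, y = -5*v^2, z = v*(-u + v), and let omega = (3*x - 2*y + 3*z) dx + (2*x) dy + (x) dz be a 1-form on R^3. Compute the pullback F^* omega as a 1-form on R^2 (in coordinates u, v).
F^* omega = (24*u^3 - 40*u^2*v - 37*u*v^2 - 12*u*v + 39*v^3 + 8*v^2) du + (-16*u^3 + 51*u^2*v - 6*u^2 - 15*u*v^2 + 14*u*v - 5*v^2 + 3*v) dv

Using F^*(f dg) = (f ∘ F) d(g ∘ F), substitute each coordinate x_i by F_i(u, v) in f_i, and replace dx_i by d F_i = (∂F_i/∂u) du + (∂F_i/∂v) dv.
  For the x component: f_1(F) = -6*u^2 + 6*u*v + 13*v^2 + 3*v; d F_1 = (-4*u + 3*v) du + (3*u + 1) dv
  For the y component: f_2(F) = -4*u^2 + 6*u*v + 2*v; d F_2 = (0) du + (-10*v) dv
  For the z component: f_3(F) = -2*u^2 + 3*u*v + v; d F_3 = (-v) du + (-u + 2*v) dv
Combining and collecting du, dv coefficients:
  coeff of du: 24*u^3 - 40*u^2*v - 37*u*v^2 - 12*u*v + 39*v^3 + 8*v^2
  coeff of dv: -16*u^3 + 51*u^2*v - 6*u^2 - 15*u*v^2 + 14*u*v - 5*v^2 + 3*v
F^* omega = (24*u^3 - 40*u^2*v - 37*u*v^2 - 12*u*v + 39*v^3 + 8*v^2) du + (-16*u^3 + 51*u^2*v - 6*u^2 - 15*u*v^2 + 14*u*v - 5*v^2 + 3*v) dv.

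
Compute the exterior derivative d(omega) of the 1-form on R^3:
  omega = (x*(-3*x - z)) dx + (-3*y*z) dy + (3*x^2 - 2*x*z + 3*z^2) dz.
d(omega) = (7*x - 2*z) dx ∧ dz + (3*y) dy ∧ dz

For a 1-form omega = sum_i f_i dx_i, the exterior derivative is
  d(omega) = sum_{i < j} (∂f_j/∂x_i - ∂f_i/∂x_j) dx_i ∧ dx_j.
  coefficient of dx ∧ dz: ∂f_3/∂x - ∂f_1/∂z = ∂(3*x^2 - 2*x*z + 3*z^2)/∂x - ∂(x*(-3*x - z))/∂z = 7*x - 2*z
  coefficient of dy ∧ dz: ∂f_3/∂y - ∂f_2/∂z = ∂(3*x^2 - 2*x*z + 3*z^2)/∂y - ∂(-3*y*z)/∂z = 3*y
Assembling: d(omega) = (7*x - 2*z) dx ∧ dz + (3*y) dy ∧ dz.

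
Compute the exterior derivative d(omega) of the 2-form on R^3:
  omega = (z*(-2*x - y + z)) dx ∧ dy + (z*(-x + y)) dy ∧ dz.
d(omega) = (-2*x - y + z) dx ∧ dy ∧ dz

For a 2-form omega = sum_{i<j} g_{ij} dx_i ∧ dx_j, the exterior derivative is
  d(omega) = sum_{i<j} d(g_{ij}) ∧ dx_i ∧ dx_j = sum_{i<j, k} (∂g_{ij}/∂x_k) dx_k ∧ dx_i ∧ dx_j.
Expand each term, using dx_k ∧ dx_i ∧ dx_j = sgn(permutation) dx_{(a)} ∧ dx_{(b)} ∧ dx_{(c)} with (a < b < c) sorted:
  d(z*(-2*x - y + z)) includes (∂/∂z)(z*(-2*x - y + z)) dz = (-2*x - y + 2*z) dz, which multiplied by dx ∧ dy gives (-2*x - y + 2*z) dx ∧ dy ∧ dz
  d(z*(-x + y)) includes (∂/∂x)(z*(-x + y)) dx = (-z) dx, which multiplied by dy ∧ dz gives (-z) dx ∧ dy ∧ dz
Collecting like 3-forms: d(omega) = (-2*x - y + z) dx ∧ dy ∧ dz.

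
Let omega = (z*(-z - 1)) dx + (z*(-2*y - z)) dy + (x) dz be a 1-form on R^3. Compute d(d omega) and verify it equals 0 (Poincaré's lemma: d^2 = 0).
d(d omega) = 0

Step 1: d omega = sum_{i<j} (∂f_j/∂x_i - ∂f_i/∂x_j) dx_i ∧ dx_j:
  coeff of dx ∧ dy: 0
  coeff of dx ∧ dz: 2*z + 2
  coeff of dy ∧ dz: 2*y + 2*z
Step 2: Apply d again to each 2-form coefficient. The only possible 3-form in R^3 is dx ∧ dy ∧ dz, with coefficient
  ∂(coeff of dy∧dz)/∂x - ∂(coeff of dx∧dz)/∂y + ∂(coeff of dx∧dy)/∂z
  = ∂/∂x (2*y + 2*z) - ∂/∂y (2*z + 2) + ∂/∂z (0).
Each of these terms simplifies to sums of mixed partials that cancel in pairs. The result is 0 (by equality of mixed partials for smooth functions — Schwarz / Clairaut).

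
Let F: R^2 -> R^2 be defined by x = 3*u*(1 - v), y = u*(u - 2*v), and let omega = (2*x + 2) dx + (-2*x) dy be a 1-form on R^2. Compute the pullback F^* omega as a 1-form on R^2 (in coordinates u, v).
F^* omega = (12*u^2*v - 12*u^2 + 6*u*v^2 - 24*u*v + 18*u - 6*v + 6) du + (6*u*(u*v - u - 1)) dv

Using F^*(f dg) = (f ∘ F) d(g ∘ F), substitute each coordinate x_i by F_i(u, v) in f_i, and replace dx_i by d F_i = (∂F_i/∂u) du + (∂F_i/∂v) dv.
  For the x component: f_1(F) = -6*u*v + 6*u + 2; d F_1 = (3 - 3*v) du + (-3*u) dv
  For the y component: f_2(F) = 6*u*(v - 1); d F_2 = (2*u - 2*v) du + (-2*u) dv
Combining and collecting du, dv coefficients:
  coeff of du: 12*u^2*v - 12*u^2 + 6*u*v^2 - 24*u*v + 18*u - 6*v + 6
  coeff of dv: 6*u*(u*v - u - 1)
F^* omega = (12*u^2*v - 12*u^2 + 6*u*v^2 - 24*u*v + 18*u - 6*v + 6) du + (6*u*(u*v - u - 1)) dv.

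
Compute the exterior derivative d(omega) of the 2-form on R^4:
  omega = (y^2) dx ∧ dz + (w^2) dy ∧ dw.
d(omega) = (-2*y) dx ∧ dy ∧ dz

For a 2-form omega = sum_{i<j} g_{ij} dx_i ∧ dx_j, the exterior derivative is
  d(omega) = sum_{i<j} d(g_{ij}) ∧ dx_i ∧ dx_j = sum_{i<j, k} (∂g_{ij}/∂x_k) dx_k ∧ dx_i ∧ dx_j.
Expand each term, using dx_k ∧ dx_i ∧ dx_j = sgn(permutation) dx_{(a)} ∧ dx_{(b)} ∧ dx_{(c)} with (a < b < c) sorted:
  d(y^2) includes (∂/∂y)(y^2) dy = (2*y) dy, which multiplied by dx ∧ dz gives (-2*y) dx ∧ dy ∧ dz
Collecting like 3-forms: d(omega) = (-2*y) dx ∧ dy ∧ dz.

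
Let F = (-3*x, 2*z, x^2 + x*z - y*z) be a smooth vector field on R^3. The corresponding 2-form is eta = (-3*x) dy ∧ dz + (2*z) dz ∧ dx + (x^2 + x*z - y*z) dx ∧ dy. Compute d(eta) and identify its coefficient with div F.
d(eta) = (x - y - 3) dx ∧ dy ∧ dz; div F = x - y - 3

For a 2-form in R^3 of the form above, applying d gives a 3-form with coefficient ∂P/∂x + ∂Q/∂y + ∂R/∂z:
  ∂P/∂x = -3
  ∂Q/∂y = 0
  ∂R/∂z = x - y
Sum = x - y - 3, which is exactly div F.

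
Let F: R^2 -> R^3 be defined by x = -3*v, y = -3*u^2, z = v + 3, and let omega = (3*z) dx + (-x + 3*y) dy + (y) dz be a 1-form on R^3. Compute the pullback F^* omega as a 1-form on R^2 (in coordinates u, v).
F^* omega = (18*u*(3*u^2 - v)) du + (-3*u^2 - 9*v - 27) dv

Using F^*(f dg) = (f ∘ F) d(g ∘ F), substitute each coordinate x_i by F_i(u, v) in f_i, and replace dx_i by d F_i = (∂F_i/∂u) du + (∂F_i/∂v) dv.
  For the x component: f_1(F) = 3*v + 9; d F_1 = (0) du + (-3) dv
  For the y component: f_2(F) = -9*u^2 + 3*v; d F_2 = (-6*u) du + (0) dv
  For the z component: f_3(F) = -3*u^2; d F_3 = (0) du + (1) dv
Combining and collecting du, dv coefficients:
  coeff of du: 18*u*(3*u^2 - v)
  coeff of dv: -3*u^2 - 9*v - 27
F^* omega = (18*u*(3*u^2 - v)) du + (-3*u^2 - 9*v - 27) dv.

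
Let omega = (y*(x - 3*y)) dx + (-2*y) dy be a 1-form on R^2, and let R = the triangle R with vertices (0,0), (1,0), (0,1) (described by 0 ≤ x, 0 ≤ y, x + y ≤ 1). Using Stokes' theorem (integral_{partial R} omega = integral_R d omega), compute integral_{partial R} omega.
integral_(partial R) omega = 5/6

Stokes: integral_partial_R omega = integral_R d omega with d omega = (∂Q/∂x - ∂P/∂y) dx ∧ dy.
  ∂Q/∂x = 0
  ∂P/∂y = x - 6*y
  integrand = ∂Q/∂x - ∂P/∂y = -x + 6*y.
Integrating over R: integral_0^1 integral_0^{1-x} (-x + 6*y) dy dx = 5/6.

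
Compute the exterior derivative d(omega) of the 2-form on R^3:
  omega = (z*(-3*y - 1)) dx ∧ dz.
d(omega) = (3*z) dx ∧ dy ∧ dz

For a 2-form omega = sum_{i<j} g_{ij} dx_i ∧ dx_j, the exterior derivative is
  d(omega) = sum_{i<j} d(g_{ij}) ∧ dx_i ∧ dx_j = sum_{i<j, k} (∂g_{ij}/∂x_k) dx_k ∧ dx_i ∧ dx_j.
Expand each term, using dx_k ∧ dx_i ∧ dx_j = sgn(permutation) dx_{(a)} ∧ dx_{(b)} ∧ dx_{(c)} with (a < b < c) sorted:
  d(z*(-3*y - 1)) includes (∂/∂y)(z*(-3*y - 1)) dy = (-3*z) dy, which multiplied by dx ∧ dz gives (3*z) dx ∧ dy ∧ dz
Collecting like 3-forms: d(omega) = (3*z) dx ∧ dy ∧ dz.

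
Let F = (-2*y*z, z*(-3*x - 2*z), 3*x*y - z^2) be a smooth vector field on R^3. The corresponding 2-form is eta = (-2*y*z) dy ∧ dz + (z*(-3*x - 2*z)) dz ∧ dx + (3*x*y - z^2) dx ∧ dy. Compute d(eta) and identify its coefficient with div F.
d(eta) = (-2*z) dx ∧ dy ∧ dz; div F = -2*z

For a 2-form in R^3 of the form above, applying d gives a 3-form with coefficient ∂P/∂x + ∂Q/∂y + ∂R/∂z:
  ∂P/∂x = 0
  ∂Q/∂y = 0
  ∂R/∂z = -2*z
Sum = -2*z, which is exactly div F.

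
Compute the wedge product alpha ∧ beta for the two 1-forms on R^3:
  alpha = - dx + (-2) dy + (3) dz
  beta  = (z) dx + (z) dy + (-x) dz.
alpha ∧ beta = (z) dx ∧ dy + (x - 3*z) dx ∧ dz + (2*x - 3*z) dy ∧ dz

Distribute the wedge, using dx_i ∧ dx_j = -dx_j ∧ dx_i and dx_i ∧ dx_i = 0. For each pair (i, j) with i < j, the coefficient of dx_i ∧ dx_j in alpha ∧ beta is (alpha_i * beta_j - alpha_j * beta_i). Collecting: alpha ∧ beta = (z) dx ∧ dy + (x - 3*z) dx ∧ dz + (2*x - 3*z) dy ∧ dz.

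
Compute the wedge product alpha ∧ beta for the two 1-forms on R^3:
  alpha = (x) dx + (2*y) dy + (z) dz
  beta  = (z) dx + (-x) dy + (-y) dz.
alpha ∧ beta = (-x^2 - 2*y*z) dx ∧ dy + (-x*y - z^2) dx ∧ dz + (x*z - 2*y^2) dy ∧ dz

Distribute the wedge, using dx_i ∧ dx_j = -dx_j ∧ dx_i and dx_i ∧ dx_i = 0. For each pair (i, j) with i < j, the coefficient of dx_i ∧ dx_j in alpha ∧ beta is (alpha_i * beta_j - alpha_j * beta_i). Collecting: alpha ∧ beta = (-x^2 - 2*y*z) dx ∧ dy + (-x*y - z^2) dx ∧ dz + (x*z - 2*y^2) dy ∧ dz.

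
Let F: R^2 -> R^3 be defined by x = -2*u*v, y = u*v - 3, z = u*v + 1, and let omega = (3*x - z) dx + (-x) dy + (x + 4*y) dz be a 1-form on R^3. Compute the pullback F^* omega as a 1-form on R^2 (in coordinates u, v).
F^* omega = (2*v*(9*u*v - 5)) du + (2*u*(9*u*v - 5)) dv

Using F^*(f dg) = (f ∘ F) d(g ∘ F), substitute each coordinate x_i by F_i(u, v) in f_i, and replace dx_i by d F_i = (∂F_i/∂u) du + (∂F_i/∂v) dv.
  For the x component: f_1(F) = -7*u*v - 1; d F_1 = (-2*v) du + (-2*u) dv
  For the y component: f_2(F) = 2*u*v; d F_2 = (v) du + (u) dv
  For the z component: f_3(F) = 2*u*v - 12; d F_3 = (v) du + (u) dv
Combining and collecting du, dv coefficients:
  coeff of du: 2*v*(9*u*v - 5)
  coeff of dv: 2*u*(9*u*v - 5)
F^* omega = (2*v*(9*u*v - 5)) du + (2*u*(9*u*v - 5)) dv.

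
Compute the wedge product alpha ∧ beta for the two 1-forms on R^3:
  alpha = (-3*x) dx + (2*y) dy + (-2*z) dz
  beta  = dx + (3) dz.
alpha ∧ beta = (-9*x + 2*z) dx ∧ dz + (-2*y) dx ∧ dy + (6*y) dy ∧ dz

Distribute the wedge, using dx_i ∧ dx_j = -dx_j ∧ dx_i and dx_i ∧ dx_i = 0. For each pair (i, j) with i < j, the coefficient of dx_i ∧ dx_j in alpha ∧ beta is (alpha_i * beta_j - alpha_j * beta_i). Collecting: alpha ∧ beta = (-9*x + 2*z) dx ∧ dz + (-2*y) dx ∧ dy + (6*y) dy ∧ dz.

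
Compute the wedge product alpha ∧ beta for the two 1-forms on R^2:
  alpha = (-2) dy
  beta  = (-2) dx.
alpha ∧ beta = (-4) dx ∧ dy

Distribute the wedge, using dx_i ∧ dx_j = -dx_j ∧ dx_i and dx_i ∧ dx_i = 0. For each pair (i, j) with i < j, the coefficient of dx_i ∧ dx_j in alpha ∧ beta is (alpha_i * beta_j - alpha_j * beta_i). Collecting: alpha ∧ beta = (-4) dx ∧ dy.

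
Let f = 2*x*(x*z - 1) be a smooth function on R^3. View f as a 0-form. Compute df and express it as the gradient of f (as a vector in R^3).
df = (4*x*z - 2) dx + (0) dy + (2*x^2) dz; grad f = (4*x*z - 2, 0, 2*x^2)

For a 0-form f, d f = (∂f/∂x) dx + (∂f/∂y) dy + (∂f/∂z) dz. The components of the vector representation are exactly the entries of grad f in Cartesian coordinates:
  ∂f/∂x = 4*x*z - 2
  ∂f/∂y = 0
  ∂f/∂z = 2*x^2.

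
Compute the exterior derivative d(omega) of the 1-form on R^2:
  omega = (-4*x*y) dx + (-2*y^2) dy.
d(omega) = (4*x) dx ∧ dy

For a 1-form omega = sum_i f_i dx_i, the exterior derivative is
  d(omega) = sum_{i < j} (∂f_j/∂x_i - ∂f_i/∂x_j) dx_i ∧ dx_j.
  coefficient of dx ∧ dy: ∂f_2/∂x - ∂f_1/∂y = ∂(-2*y^2)/∂x - ∂(-4*x*y)/∂y = 4*x
Assembling: d(omega) = (4*x) dx ∧ dy.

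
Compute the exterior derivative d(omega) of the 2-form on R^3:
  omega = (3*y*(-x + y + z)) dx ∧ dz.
d(omega) = (3*x - 6*y - 3*z) dx ∧ dy ∧ dz

For a 2-form omega = sum_{i<j} g_{ij} dx_i ∧ dx_j, the exterior derivative is
  d(omega) = sum_{i<j} d(g_{ij}) ∧ dx_i ∧ dx_j = sum_{i<j, k} (∂g_{ij}/∂x_k) dx_k ∧ dx_i ∧ dx_j.
Expand each term, using dx_k ∧ dx_i ∧ dx_j = sgn(permutation) dx_{(a)} ∧ dx_{(b)} ∧ dx_{(c)} with (a < b < c) sorted:
  d(3*y*(-x + y + z)) includes (∂/∂y)(3*y*(-x + y + z)) dy = (-3*x + 6*y + 3*z) dy, which multiplied by dx ∧ dz gives (3*x - 6*y - 3*z) dx ∧ dy ∧ dz
Collecting like 3-forms: d(omega) = (3*x - 6*y - 3*z) dx ∧ dy ∧ dz.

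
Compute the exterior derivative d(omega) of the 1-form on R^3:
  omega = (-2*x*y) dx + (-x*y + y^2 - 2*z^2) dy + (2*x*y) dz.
d(omega) = (2*x - y) dx ∧ dy + (2*y) dx ∧ dz + (2*x + 4*z) dy ∧ dz

For a 1-form omega = sum_i f_i dx_i, the exterior derivative is
  d(omega) = sum_{i < j} (∂f_j/∂x_i - ∂f_i/∂x_j) dx_i ∧ dx_j.
  coefficient of dx ∧ dy: ∂f_2/∂x - ∂f_1/∂y = ∂(-x*y + y^2 - 2*z^2)/∂x - ∂(-2*x*y)/∂y = 2*x - y
  coefficient of dx ∧ dz: ∂f_3/∂x - ∂f_1/∂z = ∂(2*x*y)/∂x - ∂(-2*x*y)/∂z = 2*y
  coefficient of dy ∧ dz: ∂f_3/∂y - ∂f_2/∂z = ∂(2*x*y)/∂y - ∂(-x*y + y^2 - 2*z^2)/∂z = 2*x + 4*z
Assembling: d(omega) = (2*x - y) dx ∧ dy + (2*y) dx ∧ dz + (2*x + 4*z) dy ∧ dz.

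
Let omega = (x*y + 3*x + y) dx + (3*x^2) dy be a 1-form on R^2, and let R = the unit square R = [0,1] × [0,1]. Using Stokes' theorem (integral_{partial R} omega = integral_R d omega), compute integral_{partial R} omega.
integral_(partial R) omega = 3/2

Stokes: integral_partial_R omega = integral_R d omega with d omega = (∂Q/∂x - ∂P/∂y) dx ∧ dy.
  ∂Q/∂x = 6*x
  ∂P/∂y = x + 1
  integrand = ∂Q/∂x - ∂P/∂y = 5*x - 1.
Integrating over R: integral_0^1 integral_0^1 (5*x - 1) dx dy = 3/2.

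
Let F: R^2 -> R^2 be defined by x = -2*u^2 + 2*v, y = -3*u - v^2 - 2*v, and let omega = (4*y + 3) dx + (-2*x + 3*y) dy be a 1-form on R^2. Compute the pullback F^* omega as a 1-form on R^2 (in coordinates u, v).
F^* omega = (36*u^2 + 16*u*v^2 + 32*u*v + 15*u + 9*v^2 + 30*v) du + (-8*u^2*v - 8*u^2 + 18*u*v - 6*u + 6*v^3 + 18*v^2 + 4*v + 6) dv

Using F^*(f dg) = (f ∘ F) d(g ∘ F), substitute each coordinate x_i by F_i(u, v) in f_i, and replace dx_i by d F_i = (∂F_i/∂u) du + (∂F_i/∂v) dv.
  For the x component: f_1(F) = -12*u - 4*v^2 - 8*v + 3; d F_1 = (-4*u) du + (2) dv
  For the y component: f_2(F) = 4*u^2 - 9*u - 3*v^2 - 10*v; d F_2 = (-3) du + (-2*v - 2) dv
Combining and collecting du, dv coefficients:
  coeff of du: 36*u^2 + 16*u*v^2 + 32*u*v + 15*u + 9*v^2 + 30*v
  coeff of dv: -8*u^2*v - 8*u^2 + 18*u*v - 6*u + 6*v^3 + 18*v^2 + 4*v + 6
F^* omega = (36*u^2 + 16*u*v^2 + 32*u*v + 15*u + 9*v^2 + 30*v) du + (-8*u^2*v - 8*u^2 + 18*u*v - 6*u + 6*v^3 + 18*v^2 + 4*v + 6) dv.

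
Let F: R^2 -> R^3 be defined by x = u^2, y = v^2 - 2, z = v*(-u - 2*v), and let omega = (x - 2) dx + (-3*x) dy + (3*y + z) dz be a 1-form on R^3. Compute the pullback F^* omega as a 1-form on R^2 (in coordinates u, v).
F^* omega = (2*u^3 + u*v^2 - 4*u - v^3 + 6*v) du + (-5*u^2*v + 3*u*v^2 + 6*u - 4*v^3 + 24*v) dv

Using F^*(f dg) = (f ∘ F) d(g ∘ F), substitute each coordinate x_i by F_i(u, v) in f_i, and replace dx_i by d F_i = (∂F_i/∂u) du + (∂F_i/∂v) dv.
  For the x component: f_1(F) = u^2 - 2; d F_1 = (2*u) du + (0) dv
  For the y component: f_2(F) = -3*u^2; d F_2 = (0) du + (2*v) dv
  For the z component: f_3(F) = -u*v + v^2 - 6; d F_3 = (-v) du + (-u - 4*v) dv
Combining and collecting du, dv coefficients:
  coeff of du: 2*u^3 + u*v^2 - 4*u - v^3 + 6*v
  coeff of dv: -5*u^2*v + 3*u*v^2 + 6*u - 4*v^3 + 24*v
F^* omega = (2*u^3 + u*v^2 - 4*u - v^3 + 6*v) du + (-5*u^2*v + 3*u*v^2 + 6*u - 4*v^3 + 24*v) dv.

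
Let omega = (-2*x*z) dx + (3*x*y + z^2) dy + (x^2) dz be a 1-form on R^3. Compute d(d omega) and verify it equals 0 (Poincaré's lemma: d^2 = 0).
d(d omega) = 0

Step 1: d omega = sum_{i<j} (∂f_j/∂x_i - ∂f_i/∂x_j) dx_i ∧ dx_j:
  coeff of dx ∧ dy: 3*y
  coeff of dx ∧ dz: 4*x
  coeff of dy ∧ dz: -2*z
Step 2: Apply d again to each 2-form coefficient. The only possible 3-form in R^3 is dx ∧ dy ∧ dz, with coefficient
  ∂(coeff of dy∧dz)/∂x - ∂(coeff of dx∧dz)/∂y + ∂(coeff of dx∧dy)/∂z
  = ∂/∂x (-2*z) - ∂/∂y (4*x) + ∂/∂z (3*y).
Each of these terms simplifies to sums of mixed partials that cancel in pairs. The result is 0 (by equality of mixed partials for smooth functions — Schwarz / Clairaut).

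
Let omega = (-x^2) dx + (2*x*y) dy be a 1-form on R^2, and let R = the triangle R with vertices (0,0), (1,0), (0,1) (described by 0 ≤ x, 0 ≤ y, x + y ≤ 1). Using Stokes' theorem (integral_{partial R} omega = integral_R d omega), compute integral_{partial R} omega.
integral_(partial R) omega = 1/3

Stokes: integral_partial_R omega = integral_R d omega with d omega = (∂Q/∂x - ∂P/∂y) dx ∧ dy.
  ∂Q/∂x = 2*y
  ∂P/∂y = 0
  integrand = ∂Q/∂x - ∂P/∂y = 2*y.
Integrating over R: integral_0^1 integral_0^{1-x} (2*y) dy dx = 1/3.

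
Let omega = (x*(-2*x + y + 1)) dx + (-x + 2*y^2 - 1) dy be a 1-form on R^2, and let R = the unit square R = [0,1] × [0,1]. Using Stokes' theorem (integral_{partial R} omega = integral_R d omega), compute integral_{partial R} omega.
integral_(partial R) omega = -3/2

Stokes: integral_partial_R omega = integral_R d omega with d omega = (∂Q/∂x - ∂P/∂y) dx ∧ dy.
  ∂Q/∂x = -1
  ∂P/∂y = x
  integrand = ∂Q/∂x - ∂P/∂y = -x - 1.
Integrating over R: integral_0^1 integral_0^1 (-x - 1) dx dy = -3/2.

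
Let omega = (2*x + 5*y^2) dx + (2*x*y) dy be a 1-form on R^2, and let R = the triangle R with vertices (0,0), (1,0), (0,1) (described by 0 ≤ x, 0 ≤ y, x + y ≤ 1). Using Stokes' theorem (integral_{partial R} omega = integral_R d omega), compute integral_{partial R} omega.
integral_(partial R) omega = -4/3

Stokes: integral_partial_R omega = integral_R d omega with d omega = (∂Q/∂x - ∂P/∂y) dx ∧ dy.
  ∂Q/∂x = 2*y
  ∂P/∂y = 10*y
  integrand = ∂Q/∂x - ∂P/∂y = -8*y.
Integrating over R: integral_0^1 integral_0^{1-x} (-8*y) dy dx = -4/3.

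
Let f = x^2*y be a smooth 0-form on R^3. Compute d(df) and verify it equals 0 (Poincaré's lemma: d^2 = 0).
d(df) = 0

Step 1: df = sum_i (∂f/∂x_i) dx_i = (2*x*y) dx + (x^2) dy + (0) dz.
Step 2: Apply d again. Using the 1-form formula, the coefficient of dx ∧ dy in d(df) is ∂^2 f/∂x ∂y - ∂^2 f/∂y ∂x = (2*x) - (2*x) = 0 (equality of mixed partials for smooth f).
Similarly for dx ∧ dz and dy ∧ dz — all coefficients vanish. So d(df) = 0.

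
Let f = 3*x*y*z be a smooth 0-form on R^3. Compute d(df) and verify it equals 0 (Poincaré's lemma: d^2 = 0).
d(df) = 0

Step 1: df = sum_i (∂f/∂x_i) dx_i = (3*y*z) dx + (3*x*z) dy + (3*x*y) dz.
Step 2: Apply d again. Using the 1-form formula, the coefficient of dx ∧ dy in d(df) is ∂^2 f/∂x ∂y - ∂^2 f/∂y ∂x = (3*z) - (3*z) = 0 (equality of mixed partials for smooth f).
Similarly for dx ∧ dz and dy ∧ dz — all coefficients vanish. So d(df) = 0.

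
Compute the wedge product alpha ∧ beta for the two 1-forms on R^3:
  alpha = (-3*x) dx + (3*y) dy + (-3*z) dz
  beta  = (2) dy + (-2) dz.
alpha ∧ beta = (-6*x) dx ∧ dy + (6*x) dx ∧ dz + (-6*y + 6*z) dy ∧ dz

Distribute the wedge, using dx_i ∧ dx_j = -dx_j ∧ dx_i and dx_i ∧ dx_i = 0. For each pair (i, j) with i < j, the coefficient of dx_i ∧ dx_j in alpha ∧ beta is (alpha_i * beta_j - alpha_j * beta_i). Collecting: alpha ∧ beta = (-6*x) dx ∧ dy + (6*x) dx ∧ dz + (-6*y + 6*z) dy ∧ dz.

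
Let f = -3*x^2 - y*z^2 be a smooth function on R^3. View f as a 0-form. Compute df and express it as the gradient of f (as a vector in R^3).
df = (-6*x) dx + (-z^2) dy + (-2*y*z) dz; grad f = (-6*x, -z^2, -2*y*z)

For a 0-form f, d f = (∂f/∂x) dx + (∂f/∂y) dy + (∂f/∂z) dz. The components of the vector representation are exactly the entries of grad f in Cartesian coordinates:
  ∂f/∂x = -6*x
  ∂f/∂y = -z^2
  ∂f/∂z = -2*y*z.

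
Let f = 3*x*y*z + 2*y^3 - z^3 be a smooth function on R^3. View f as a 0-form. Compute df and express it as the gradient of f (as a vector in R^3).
df = (3*y*z) dx + (3*x*z + 6*y^2) dy + (3*x*y - 3*z^2) dz; grad f = (3*y*z, 3*x*z + 6*y^2, 3*x*y - 3*z^2)

For a 0-form f, d f = (∂f/∂x) dx + (∂f/∂y) dy + (∂f/∂z) dz. The components of the vector representation are exactly the entries of grad f in Cartesian coordinates:
  ∂f/∂x = 3*y*z
  ∂f/∂y = 3*x*z + 6*y^2
  ∂f/∂z = 3*x*y - 3*z^2.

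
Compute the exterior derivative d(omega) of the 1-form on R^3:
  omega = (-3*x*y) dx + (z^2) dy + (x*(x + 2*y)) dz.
d(omega) = (3*x) dx ∧ dy + (2*x + 2*y) dx ∧ dz + (2*x - 2*z) dy ∧ dz

For a 1-form omega = sum_i f_i dx_i, the exterior derivative is
  d(omega) = sum_{i < j} (∂f_j/∂x_i - ∂f_i/∂x_j) dx_i ∧ dx_j.
  coefficient of dx ∧ dy: ∂f_2/∂x - ∂f_1/∂y = ∂(z^2)/∂x - ∂(-3*x*y)/∂y = 3*x
  coefficient of dx ∧ dz: ∂f_3/∂x - ∂f_1/∂z = ∂(x*(x + 2*y))/∂x - ∂(-3*x*y)/∂z = 2*x + 2*y
  coefficient of dy ∧ dz: ∂f_3/∂y - ∂f_2/∂z = ∂(x*(x + 2*y))/∂y - ∂(z^2)/∂z = 2*x - 2*z
Assembling: d(omega) = (3*x) dx ∧ dy + (2*x + 2*y) dx ∧ dz + (2*x - 2*z) dy ∧ dz.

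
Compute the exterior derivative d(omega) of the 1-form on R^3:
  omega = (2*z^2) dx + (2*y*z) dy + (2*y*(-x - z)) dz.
d(omega) = (-2*y - 4*z) dx ∧ dz + (-2*x - 2*y - 2*z) dy ∧ dz

For a 1-form omega = sum_i f_i dx_i, the exterior derivative is
  d(omega) = sum_{i < j} (∂f_j/∂x_i - ∂f_i/∂x_j) dx_i ∧ dx_j.
  coefficient of dx ∧ dz: ∂f_3/∂x - ∂f_1/∂z = ∂(2*y*(-x - z))/∂x - ∂(2*z^2)/∂z = -2*y - 4*z
  coefficient of dy ∧ dz: ∂f_3/∂y - ∂f_2/∂z = ∂(2*y*(-x - z))/∂y - ∂(2*y*z)/∂z = -2*x - 2*y - 2*z
Assembling: d(omega) = (-2*y - 4*z) dx ∧ dz + (-2*x - 2*y - 2*z) dy ∧ dz.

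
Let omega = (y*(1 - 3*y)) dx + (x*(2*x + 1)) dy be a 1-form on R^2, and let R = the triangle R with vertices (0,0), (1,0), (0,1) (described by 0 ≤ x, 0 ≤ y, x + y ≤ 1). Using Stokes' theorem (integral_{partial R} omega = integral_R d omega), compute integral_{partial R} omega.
integral_(partial R) omega = 5/3

Stokes: integral_partial_R omega = integral_R d omega with d omega = (∂Q/∂x - ∂P/∂y) dx ∧ dy.
  ∂Q/∂x = 4*x + 1
  ∂P/∂y = 1 - 6*y
  integrand = ∂Q/∂x - ∂P/∂y = 4*x + 6*y.
Integrating over R: integral_0^1 integral_0^{1-x} (4*x + 6*y) dy dx = 5/3.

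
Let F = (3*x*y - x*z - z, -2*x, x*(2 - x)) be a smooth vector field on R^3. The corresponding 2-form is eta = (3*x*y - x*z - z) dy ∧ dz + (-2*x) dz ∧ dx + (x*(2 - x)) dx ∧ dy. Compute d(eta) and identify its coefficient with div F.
d(eta) = (3*y - z) dx ∧ dy ∧ dz; div F = 3*y - z

For a 2-form in R^3 of the form above, applying d gives a 3-form with coefficient ∂P/∂x + ∂Q/∂y + ∂R/∂z:
  ∂P/∂x = 3*y - z
  ∂Q/∂y = 0
  ∂R/∂z = 0
Sum = 3*y - z, which is exactly div F.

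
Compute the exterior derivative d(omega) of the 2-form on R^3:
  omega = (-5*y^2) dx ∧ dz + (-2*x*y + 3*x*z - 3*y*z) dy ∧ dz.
d(omega) = (8*y + 3*z) dx ∧ dy ∧ dz

For a 2-form omega = sum_{i<j} g_{ij} dx_i ∧ dx_j, the exterior derivative is
  d(omega) = sum_{i<j} d(g_{ij}) ∧ dx_i ∧ dx_j = sum_{i<j, k} (∂g_{ij}/∂x_k) dx_k ∧ dx_i ∧ dx_j.
Expand each term, using dx_k ∧ dx_i ∧ dx_j = sgn(permutation) dx_{(a)} ∧ dx_{(b)} ∧ dx_{(c)} with (a < b < c) sorted:
  d(-5*y^2) includes (∂/∂y)(-5*y^2) dy = (-10*y) dy, which multiplied by dx ∧ dz gives (10*y) dx ∧ dy ∧ dz
  d(-2*x*y + 3*x*z - 3*y*z) includes (∂/∂x)(-2*x*y + 3*x*z - 3*y*z) dx = (-2*y + 3*z) dx, which multiplied by dy ∧ dz gives (-2*y + 3*z) dx ∧ dy ∧ dz
Collecting like 3-forms: d(omega) = (8*y + 3*z) dx ∧ dy ∧ dz.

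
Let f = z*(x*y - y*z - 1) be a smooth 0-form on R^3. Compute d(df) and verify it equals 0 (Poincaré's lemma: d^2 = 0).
d(df) = 0

Step 1: df = sum_i (∂f/∂x_i) dx_i = (y*z) dx + (z*(x - z)) dy + (x*y - 2*y*z - 1) dz.
Step 2: Apply d again. Using the 1-form formula, the coefficient of dx ∧ dy in d(df) is ∂^2 f/∂x ∂y - ∂^2 f/∂y ∂x = (z) - (z) = 0 (equality of mixed partials for smooth f).
Similarly for dx ∧ dz and dy ∧ dz — all coefficients vanish. So d(df) = 0.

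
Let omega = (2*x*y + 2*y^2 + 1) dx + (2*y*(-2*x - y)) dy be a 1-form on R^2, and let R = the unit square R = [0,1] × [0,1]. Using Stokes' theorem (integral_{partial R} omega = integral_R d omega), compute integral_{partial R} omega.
integral_(partial R) omega = -5

Stokes: integral_partial_R omega = integral_R d omega with d omega = (∂Q/∂x - ∂P/∂y) dx ∧ dy.
  ∂Q/∂x = -4*y
  ∂P/∂y = 2*x + 4*y
  integrand = ∂Q/∂x - ∂P/∂y = -2*x - 8*y.
Integrating over R: integral_0^1 integral_0^1 (-2*x - 8*y) dx dy = -5.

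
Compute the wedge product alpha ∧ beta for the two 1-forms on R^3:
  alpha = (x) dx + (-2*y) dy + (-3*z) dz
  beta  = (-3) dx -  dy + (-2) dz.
alpha ∧ beta = (-x - 6*y) dx ∧ dy + (-2*x - 9*z) dx ∧ dz + (4*y - 3*z) dy ∧ dz

Distribute the wedge, using dx_i ∧ dx_j = -dx_j ∧ dx_i and dx_i ∧ dx_i = 0. For each pair (i, j) with i < j, the coefficient of dx_i ∧ dx_j in alpha ∧ beta is (alpha_i * beta_j - alpha_j * beta_i). Collecting: alpha ∧ beta = (-x - 6*y) dx ∧ dy + (-2*x - 9*z) dx ∧ dz + (4*y - 3*z) dy ∧ dz.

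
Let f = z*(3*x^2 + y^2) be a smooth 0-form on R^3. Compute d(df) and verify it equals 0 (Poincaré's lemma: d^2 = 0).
d(df) = 0

Step 1: df = sum_i (∂f/∂x_i) dx_i = (6*x*z) dx + (2*y*z) dy + (3*x^2 + y^2) dz.
Step 2: Apply d again. Using the 1-form formula, the coefficient of dx ∧ dy in d(df) is ∂^2 f/∂x ∂y - ∂^2 f/∂y ∂x = (0) - (0) = 0 (equality of mixed partials for smooth f).
Similarly for dx ∧ dz and dy ∧ dz — all coefficients vanish. So d(df) = 0.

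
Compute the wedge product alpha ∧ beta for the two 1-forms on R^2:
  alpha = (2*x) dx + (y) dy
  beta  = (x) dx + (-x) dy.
alpha ∧ beta = (-x*(2*x + y)) dx ∧ dy

Distribute the wedge, using dx_i ∧ dx_j = -dx_j ∧ dx_i and dx_i ∧ dx_i = 0. For each pair (i, j) with i < j, the coefficient of dx_i ∧ dx_j in alpha ∧ beta is (alpha_i * beta_j - alpha_j * beta_i). Collecting: alpha ∧ beta = (-x*(2*x + y)) dx ∧ dy.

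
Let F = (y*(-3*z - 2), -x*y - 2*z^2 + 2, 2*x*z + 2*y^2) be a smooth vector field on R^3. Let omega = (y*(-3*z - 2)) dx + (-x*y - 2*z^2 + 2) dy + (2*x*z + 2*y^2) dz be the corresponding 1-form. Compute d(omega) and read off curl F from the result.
d(omega) = (4*y + 4*z) dy ∧ dz + (-3*y - 2*z) dz ∧ dx + (-y + 3*z + 2) dx ∧ dy; curl F = (4*y + 4*z, -3*y - 2*z, -y + 3*z + 2)

d omega = sum_{i<j} (∂f_j/∂x_i - ∂f_i/∂x_j) dx_i ∧ dx_j. Under the identification (dy ∧ dz, dz ∧ dx, dx ∧ dy) ↔ (e_x, e_y, e_z), the coefficients are exactly the components of curl F. Compute:
  ∂R/∂y - ∂Q/∂z = (4*y) - (-4*z) = 4*y + 4*z
  ∂P/∂z - ∂R/∂x = (-3*y) - (2*z) = -3*y - 2*z
  ∂Q/∂x - ∂P/∂y = (-y) - (-3*z - 2) = -y + 3*z + 2.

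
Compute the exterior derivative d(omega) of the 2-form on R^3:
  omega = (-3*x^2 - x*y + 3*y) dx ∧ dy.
d(omega) = 0

For a 2-form omega = sum_{i<j} g_{ij} dx_i ∧ dx_j, the exterior derivative is
  d(omega) = sum_{i<j} d(g_{ij}) ∧ dx_i ∧ dx_j = sum_{i<j, k} (∂g_{ij}/∂x_k) dx_k ∧ dx_i ∧ dx_j.
Expand each term, using dx_k ∧ dx_i ∧ dx_j = sgn(permutation) dx_{(a)} ∧ dx_{(b)} ∧ dx_{(c)} with (a < b < c) sorted:

Collecting like 3-forms: d(omega) = 0.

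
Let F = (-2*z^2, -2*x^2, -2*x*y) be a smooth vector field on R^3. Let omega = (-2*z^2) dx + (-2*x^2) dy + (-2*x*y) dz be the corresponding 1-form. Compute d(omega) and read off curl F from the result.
d(omega) = (-2*x) dy ∧ dz + (2*y - 4*z) dz ∧ dx + (-4*x) dx ∧ dy; curl F = (-2*x, 2*y - 4*z, -4*x)

d omega = sum_{i<j} (∂f_j/∂x_i - ∂f_i/∂x_j) dx_i ∧ dx_j. Under the identification (dy ∧ dz, dz ∧ dx, dx ∧ dy) ↔ (e_x, e_y, e_z), the coefficients are exactly the components of curl F. Compute:
  ∂R/∂y - ∂Q/∂z = (-2*x) - (0) = -2*x
  ∂P/∂z - ∂R/∂x = (-4*z) - (-2*y) = 2*y - 4*z
  ∂Q/∂x - ∂P/∂y = (-4*x) - (0) = -4*x.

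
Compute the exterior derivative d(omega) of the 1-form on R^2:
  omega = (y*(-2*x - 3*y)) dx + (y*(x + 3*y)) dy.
d(omega) = (2*x + 7*y) dx ∧ dy

For a 1-form omega = sum_i f_i dx_i, the exterior derivative is
  d(omega) = sum_{i < j} (∂f_j/∂x_i - ∂f_i/∂x_j) dx_i ∧ dx_j.
  coefficient of dx ∧ dy: ∂f_2/∂x - ∂f_1/∂y = ∂(y*(x + 3*y))/∂x - ∂(y*(-2*x - 3*y))/∂y = 2*x + 7*y
Assembling: d(omega) = (2*x + 7*y) dx ∧ dy.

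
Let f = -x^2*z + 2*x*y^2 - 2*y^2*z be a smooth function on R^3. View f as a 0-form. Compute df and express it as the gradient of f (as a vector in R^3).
df = (-2*x*z + 2*y^2) dx + (4*y*(x - z)) dy + (-x^2 - 2*y^2) dz; grad f = (-2*x*z + 2*y^2, 4*y*(x - z), -x^2 - 2*y^2)

For a 0-form f, d f = (∂f/∂x) dx + (∂f/∂y) dy + (∂f/∂z) dz. The components of the vector representation are exactly the entries of grad f in Cartesian coordinates:
  ∂f/∂x = -2*x*z + 2*y^2
  ∂f/∂y = 4*y*(x - z)
  ∂f/∂z = -x^2 - 2*y^2.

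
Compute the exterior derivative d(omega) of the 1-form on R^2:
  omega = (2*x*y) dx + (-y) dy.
d(omega) = (-2*x) dx ∧ dy

For a 1-form omega = sum_i f_i dx_i, the exterior derivative is
  d(omega) = sum_{i < j} (∂f_j/∂x_i - ∂f_i/∂x_j) dx_i ∧ dx_j.
  coefficient of dx ∧ dy: ∂f_2/∂x - ∂f_1/∂y = ∂(-y)/∂x - ∂(2*x*y)/∂y = -2*x
Assembling: d(omega) = (-2*x) dx ∧ dy.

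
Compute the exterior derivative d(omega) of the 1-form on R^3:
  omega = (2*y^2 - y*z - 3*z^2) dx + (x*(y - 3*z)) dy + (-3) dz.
d(omega) = (-3*y - 2*z) dx ∧ dy + (y + 6*z) dx ∧ dz + (3*x) dy ∧ dz

For a 1-form omega = sum_i f_i dx_i, the exterior derivative is
  d(omega) = sum_{i < j} (∂f_j/∂x_i - ∂f_i/∂x_j) dx_i ∧ dx_j.
  coefficient of dx ∧ dy: ∂f_2/∂x - ∂f_1/∂y = ∂(x*(y - 3*z))/∂x - ∂(2*y^2 - y*z - 3*z^2)/∂y = -3*y - 2*z
  coefficient of dx ∧ dz: ∂f_3/∂x - ∂f_1/∂z = ∂(-3)/∂x - ∂(2*y^2 - y*z - 3*z^2)/∂z = y + 6*z
  coefficient of dy ∧ dz: ∂f_3/∂y - ∂f_2/∂z = ∂(-3)/∂y - ∂(x*(y - 3*z))/∂z = 3*x
Assembling: d(omega) = (-3*y - 2*z) dx ∧ dy + (y + 6*z) dx ∧ dz + (3*x) dy ∧ dz.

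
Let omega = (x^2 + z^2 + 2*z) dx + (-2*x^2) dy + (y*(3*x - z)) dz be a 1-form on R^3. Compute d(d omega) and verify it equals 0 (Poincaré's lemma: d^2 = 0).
d(d omega) = 0

Step 1: d omega = sum_{i<j} (∂f_j/∂x_i - ∂f_i/∂x_j) dx_i ∧ dx_j:
  coeff of dx ∧ dy: -4*x
  coeff of dx ∧ dz: 3*y - 2*z - 2
  coeff of dy ∧ dz: 3*x - z
Step 2: Apply d again to each 2-form coefficient. The only possible 3-form in R^3 is dx ∧ dy ∧ dz, with coefficient
  ∂(coeff of dy∧dz)/∂x - ∂(coeff of dx∧dz)/∂y + ∂(coeff of dx∧dy)/∂z
  = ∂/∂x (3*x - z) - ∂/∂y (3*y - 2*z - 2) + ∂/∂z (-4*x).
Each of these terms simplifies to sums of mixed partials that cancel in pairs. The result is 0 (by equality of mixed partials for smooth functions — Schwarz / Clairaut).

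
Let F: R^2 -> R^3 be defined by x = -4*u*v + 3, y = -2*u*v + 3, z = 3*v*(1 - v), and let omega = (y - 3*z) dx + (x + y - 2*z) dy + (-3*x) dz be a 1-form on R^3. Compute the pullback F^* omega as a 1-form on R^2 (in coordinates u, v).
F^* omega = (4*v*(5*u*v - 12*v^2 + 12*v - 6)) du + (20*u^2*v - 120*u*v^2 + 84*u*v - 24*u + 54*v - 27) dv

Using F^*(f dg) = (f ∘ F) d(g ∘ F), substitute each coordinate x_i by F_i(u, v) in f_i, and replace dx_i by d F_i = (∂F_i/∂u) du + (∂F_i/∂v) dv.
  For the x component: f_1(F) = -2*u*v + 9*v^2 - 9*v + 3; d F_1 = (-4*v) du + (-4*u) dv
  For the y component: f_2(F) = -6*u*v + 6*v^2 - 6*v + 6; d F_2 = (-2*v) du + (-2*u) dv
  For the z component: f_3(F) = 12*u*v - 9; d F_3 = (0) du + (3 - 6*v) dv
Combining and collecting du, dv coefficients:
  coeff of du: 4*v*(5*u*v - 12*v^2 + 12*v - 6)
  coeff of dv: 20*u^2*v - 120*u*v^2 + 84*u*v - 24*u + 54*v - 27
F^* omega = (4*v*(5*u*v - 12*v^2 + 12*v - 6)) du + (20*u^2*v - 120*u*v^2 + 84*u*v - 24*u + 54*v - 27) dv.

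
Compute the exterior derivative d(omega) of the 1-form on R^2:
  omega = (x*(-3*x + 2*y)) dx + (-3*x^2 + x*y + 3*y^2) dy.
d(omega) = (-8*x + y) dx ∧ dy

For a 1-form omega = sum_i f_i dx_i, the exterior derivative is
  d(omega) = sum_{i < j} (∂f_j/∂x_i - ∂f_i/∂x_j) dx_i ∧ dx_j.
  coefficient of dx ∧ dy: ∂f_2/∂x - ∂f_1/∂y = ∂(-3*x^2 + x*y + 3*y^2)/∂x - ∂(x*(-3*x + 2*y))/∂y = -8*x + y
Assembling: d(omega) = (-8*x + y) dx ∧ dy.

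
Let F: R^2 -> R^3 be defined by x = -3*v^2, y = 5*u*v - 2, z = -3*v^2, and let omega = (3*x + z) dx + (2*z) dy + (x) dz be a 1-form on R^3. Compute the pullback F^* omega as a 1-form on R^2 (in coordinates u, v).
F^* omega = (-30*v^3) du + (30*v^2*(-u + 3*v)) dv

Using F^*(f dg) = (f ∘ F) d(g ∘ F), substitute each coordinate x_i by F_i(u, v) in f_i, and replace dx_i by d F_i = (∂F_i/∂u) du + (∂F_i/∂v) dv.
  For the x component: f_1(F) = -12*v^2; d F_1 = (0) du + (-6*v) dv
  For the y component: f_2(F) = -6*v^2; d F_2 = (5*v) du + (5*u) dv
  For the z component: f_3(F) = -3*v^2; d F_3 = (0) du + (-6*v) dv
Combining and collecting du, dv coefficients:
  coeff of du: -30*v^3
  coeff of dv: 30*v^2*(-u + 3*v)
F^* omega = (-30*v^3) du + (30*v^2*(-u + 3*v)) dv.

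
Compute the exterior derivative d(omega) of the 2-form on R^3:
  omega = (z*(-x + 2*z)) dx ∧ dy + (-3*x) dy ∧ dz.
d(omega) = (-x + 4*z - 3) dx ∧ dy ∧ dz

For a 2-form omega = sum_{i<j} g_{ij} dx_i ∧ dx_j, the exterior derivative is
  d(omega) = sum_{i<j} d(g_{ij}) ∧ dx_i ∧ dx_j = sum_{i<j, k} (∂g_{ij}/∂x_k) dx_k ∧ dx_i ∧ dx_j.
Expand each term, using dx_k ∧ dx_i ∧ dx_j = sgn(permutation) dx_{(a)} ∧ dx_{(b)} ∧ dx_{(c)} with (a < b < c) sorted:
  d(z*(-x + 2*z)) includes (∂/∂z)(z*(-x + 2*z)) dz = (-x + 4*z) dz, which multiplied by dx ∧ dy gives (-x + 4*z) dx ∧ dy ∧ dz
  d(-3*x) includes (∂/∂x)(-3*x) dx = (-3) dx, which multiplied by dy ∧ dz gives (-3) dx ∧ dy ∧ dz
Collecting like 3-forms: d(omega) = (-x + 4*z - 3) dx ∧ dy ∧ dz.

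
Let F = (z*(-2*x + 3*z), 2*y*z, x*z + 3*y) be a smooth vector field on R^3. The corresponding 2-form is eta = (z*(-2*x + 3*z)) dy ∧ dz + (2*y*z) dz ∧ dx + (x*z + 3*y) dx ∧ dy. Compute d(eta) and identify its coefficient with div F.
d(eta) = (x) dx ∧ dy ∧ dz; div F = x

For a 2-form in R^3 of the form above, applying d gives a 3-form with coefficient ∂P/∂x + ∂Q/∂y + ∂R/∂z:
  ∂P/∂x = -2*z
  ∂Q/∂y = 2*z
  ∂R/∂z = x
Sum = x, which is exactly div F.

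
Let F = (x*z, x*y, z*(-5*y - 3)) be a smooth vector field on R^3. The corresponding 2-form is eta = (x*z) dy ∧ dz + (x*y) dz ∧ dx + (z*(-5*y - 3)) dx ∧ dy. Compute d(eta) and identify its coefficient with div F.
d(eta) = (x - 5*y + z - 3) dx ∧ dy ∧ dz; div F = x - 5*y + z - 3

For a 2-form in R^3 of the form above, applying d gives a 3-form with coefficient ∂P/∂x + ∂Q/∂y + ∂R/∂z:
  ∂P/∂x = z
  ∂Q/∂y = x
  ∂R/∂z = -5*y - 3
Sum = x - 5*y + z - 3, which is exactly div F.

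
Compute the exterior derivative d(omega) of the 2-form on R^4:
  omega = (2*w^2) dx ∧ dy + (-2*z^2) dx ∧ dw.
d(omega) = (4*w) dx ∧ dy ∧ dw + (4*z) dx ∧ dz ∧ dw

For a 2-form omega = sum_{i<j} g_{ij} dx_i ∧ dx_j, the exterior derivative is
  d(omega) = sum_{i<j} d(g_{ij}) ∧ dx_i ∧ dx_j = sum_{i<j, k} (∂g_{ij}/∂x_k) dx_k ∧ dx_i ∧ dx_j.
Expand each term, using dx_k ∧ dx_i ∧ dx_j = sgn(permutation) dx_{(a)} ∧ dx_{(b)} ∧ dx_{(c)} with (a < b < c) sorted:
  d(2*w^2) includes (∂/∂w)(2*w^2) dw = (4*w) dw, which multiplied by dx ∧ dy gives (4*w) dx ∧ dy ∧ dw
  d(-2*z^2) includes (∂/∂z)(-2*z^2) dz = (-4*z) dz, which multiplied by dx ∧ dw gives (4*z) dx ∧ dz ∧ dw
Collecting like 3-forms: d(omega) = (4*w) dx ∧ dy ∧ dw + (4*z) dx ∧ dz ∧ dw.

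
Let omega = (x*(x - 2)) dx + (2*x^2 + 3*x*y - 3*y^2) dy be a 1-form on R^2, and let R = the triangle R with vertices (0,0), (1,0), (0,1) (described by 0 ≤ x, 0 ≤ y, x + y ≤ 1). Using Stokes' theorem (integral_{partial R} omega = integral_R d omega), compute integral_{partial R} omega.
integral_(partial R) omega = 7/6

Stokes: integral_partial_R omega = integral_R d omega with d omega = (∂Q/∂x - ∂P/∂y) dx ∧ dy.
  ∂Q/∂x = 4*x + 3*y
  ∂P/∂y = 0
  integrand = ∂Q/∂x - ∂P/∂y = 4*x + 3*y.
Integrating over R: integral_0^1 integral_0^{1-x} (4*x + 3*y) dy dx = 7/6.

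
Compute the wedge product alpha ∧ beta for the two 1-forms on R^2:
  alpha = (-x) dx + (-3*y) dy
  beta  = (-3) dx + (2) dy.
alpha ∧ beta = (-2*x - 9*y) dx ∧ dy

Distribute the wedge, using dx_i ∧ dx_j = -dx_j ∧ dx_i and dx_i ∧ dx_i = 0. For each pair (i, j) with i < j, the coefficient of dx_i ∧ dx_j in alpha ∧ beta is (alpha_i * beta_j - alpha_j * beta_i). Collecting: alpha ∧ beta = (-2*x - 9*y) dx ∧ dy.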